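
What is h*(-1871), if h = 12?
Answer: -22452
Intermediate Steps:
h*(-1871) = 12*(-1871) = -22452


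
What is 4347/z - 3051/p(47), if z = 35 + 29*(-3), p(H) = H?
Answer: -362961/2444 ≈ -148.51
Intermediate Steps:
z = -52 (z = 35 - 87 = -52)
4347/z - 3051/p(47) = 4347/(-52) - 3051/47 = 4347*(-1/52) - 3051*1/47 = -4347/52 - 3051/47 = -362961/2444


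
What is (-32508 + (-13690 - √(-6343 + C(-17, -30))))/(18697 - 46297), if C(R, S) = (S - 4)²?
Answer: 23099/13800 + I*√5187/27600 ≈ 1.6738 + 0.0026095*I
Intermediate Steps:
C(R, S) = (-4 + S)²
(-32508 + (-13690 - √(-6343 + C(-17, -30))))/(18697 - 46297) = (-32508 + (-13690 - √(-6343 + (-4 - 30)²)))/(18697 - 46297) = (-32508 + (-13690 - √(-6343 + (-34)²)))/(-27600) = (-32508 + (-13690 - √(-6343 + 1156)))*(-1/27600) = (-32508 + (-13690 - √(-5187)))*(-1/27600) = (-32508 + (-13690 - I*√5187))*(-1/27600) = (-46198 - I*√5187)*(-1/27600) = 23099/13800 + I*√5187/27600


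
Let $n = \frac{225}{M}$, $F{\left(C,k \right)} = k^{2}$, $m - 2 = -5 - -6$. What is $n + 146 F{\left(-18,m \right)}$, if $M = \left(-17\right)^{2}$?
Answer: $\frac{379971}{289} \approx 1314.8$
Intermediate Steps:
$M = 289$
$m = 3$ ($m = 2 - -1 = 2 + \left(-5 + 6\right) = 2 + 1 = 3$)
$n = \frac{225}{289} \approx 0.77855$
$n + 146 F{\left(-18,m \right)} = \frac{225}{289} + 146 \cdot 3^{2} = \frac{225}{289} + 146 \cdot 9 = \frac{225}{289} + 1314 = \frac{379971}{289}$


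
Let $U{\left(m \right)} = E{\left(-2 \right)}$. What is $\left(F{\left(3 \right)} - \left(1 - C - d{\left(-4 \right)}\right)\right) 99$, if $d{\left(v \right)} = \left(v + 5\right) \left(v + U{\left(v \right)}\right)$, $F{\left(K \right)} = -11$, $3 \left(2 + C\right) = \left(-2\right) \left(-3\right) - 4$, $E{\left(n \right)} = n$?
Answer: $-1914$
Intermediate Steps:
$U{\left(m \right)} = -2$
$C = - \frac{4}{3}$ ($C = -2 + \frac{\left(-2\right) \left(-3\right) - 4}{3} = -2 + \frac{6 - 4}{3} = -2 + \frac{1}{3} \cdot 2 = -2 + \frac{2}{3} = - \frac{4}{3} \approx -1.3333$)
$d{\left(v \right)} = \left(-2 + v\right) \left(5 + v\right)$ ($d{\left(v \right)} = \left(v + 5\right) \left(v - 2\right) = \left(5 + v\right) \left(-2 + v\right) = \left(-2 + v\right) \left(5 + v\right)$)
$\left(F{\left(3 \right)} - \left(1 - C - d{\left(-4 \right)}\right)\right) 99 = \left(-11 + \left(\left(\left(-10 + \left(-4\right)^{2} + 3 \left(-4\right)\right) - \frac{4}{3}\right) - 1\right)\right) 99 = \left(-11 - \frac{25}{3}\right) 99 = \left(- \frac{58}{3}\right) 99 = -1914$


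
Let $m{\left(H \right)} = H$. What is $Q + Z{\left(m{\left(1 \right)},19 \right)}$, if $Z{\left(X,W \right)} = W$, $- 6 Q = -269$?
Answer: $\frac{383}{6} \approx 63.833$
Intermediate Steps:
$Q = \frac{269}{6}$ ($Q = \left(- \frac{1}{6}\right) \left(-269\right) = \frac{269}{6} \approx 44.833$)
$Q + Z{\left(m{\left(1 \right)},19 \right)} = \frac{269}{6} + 19 = \frac{383}{6}$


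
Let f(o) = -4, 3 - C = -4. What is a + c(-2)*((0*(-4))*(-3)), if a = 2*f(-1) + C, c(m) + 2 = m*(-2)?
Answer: -1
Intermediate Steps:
C = 7 (C = 3 - 1*(-4) = 3 + 4 = 7)
c(m) = -2 - 2*m (c(m) = -2 + m*(-2) = -2 - 2*m)
a = -1 (a = 2*(-4) + 7 = -8 + 7 = -1)
a + c(-2)*((0*(-4))*(-3)) = -1 + (-2 - 2*(-2))*((0*(-4))*(-3)) = -1 + (-2 + 4)*(0*(-3)) = -1 + 2*0 = -1 + 0 = -1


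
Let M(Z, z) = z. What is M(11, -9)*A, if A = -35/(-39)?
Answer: -105/13 ≈ -8.0769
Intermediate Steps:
A = 35/39 (A = -35*(-1/39) = 35/39 ≈ 0.89744)
M(11, -9)*A = -9*35/39 = -105/13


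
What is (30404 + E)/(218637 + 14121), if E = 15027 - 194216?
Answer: -49595/77586 ≈ -0.63923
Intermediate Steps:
E = -179189
(30404 + E)/(218637 + 14121) = (30404 - 179189)/(218637 + 14121) = -148785/232758 = -148785*1/232758 = -49595/77586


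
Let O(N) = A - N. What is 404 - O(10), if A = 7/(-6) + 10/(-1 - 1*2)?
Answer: 837/2 ≈ 418.50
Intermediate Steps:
A = -9/2 (A = 7*(-⅙) + 10/(-1 - 2) = -7/6 + 10/(-3) = -7/6 + 10*(-⅓) = -7/6 - 10/3 = -9/2 ≈ -4.5000)
O(N) = -9/2 - N
404 - O(10) = 404 - (-9/2 - 1*10) = 404 - (-9/2 - 10) = 404 - 1*(-29/2) = 404 + 29/2 = 837/2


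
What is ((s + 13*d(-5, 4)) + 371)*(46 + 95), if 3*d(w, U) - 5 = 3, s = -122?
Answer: 39997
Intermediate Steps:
d(w, U) = 8/3 (d(w, U) = 5/3 + (⅓)*3 = 5/3 + 1 = 8/3)
((s + 13*d(-5, 4)) + 371)*(46 + 95) = ((-122 + 13*(8/3)) + 371)*(46 + 95) = ((-122 + 104/3) + 371)*141 = (-262/3 + 371)*141 = (851/3)*141 = 39997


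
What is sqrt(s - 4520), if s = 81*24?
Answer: 4*I*sqrt(161) ≈ 50.754*I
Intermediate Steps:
s = 1944
sqrt(s - 4520) = sqrt(1944 - 4520) = sqrt(-2576) = 4*I*sqrt(161)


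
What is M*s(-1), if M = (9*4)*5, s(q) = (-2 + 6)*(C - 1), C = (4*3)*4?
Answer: 33840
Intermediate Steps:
C = 48 (C = 12*4 = 48)
s(q) = 188 (s(q) = (-2 + 6)*(48 - 1) = 4*47 = 188)
M = 180 (M = 36*5 = 180)
M*s(-1) = 180*188 = 33840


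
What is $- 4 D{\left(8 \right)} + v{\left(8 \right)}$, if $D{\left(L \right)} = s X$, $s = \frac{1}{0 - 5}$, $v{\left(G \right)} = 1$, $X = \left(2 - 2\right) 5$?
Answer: $1$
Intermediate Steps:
$X = 0$ ($X = 0 \cdot 5 = 0$)
$s = - \frac{1}{5}$ ($s = \frac{1}{-5} = - \frac{1}{5} \approx -0.2$)
$D{\left(L \right)} = 0$ ($D{\left(L \right)} = \left(- \frac{1}{5}\right) 0 = 0$)
$- 4 D{\left(8 \right)} + v{\left(8 \right)} = \left(-4\right) 0 + 1 = 0 + 1 = 1$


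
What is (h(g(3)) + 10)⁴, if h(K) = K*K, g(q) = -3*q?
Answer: 68574961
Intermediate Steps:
h(K) = K²
(h(g(3)) + 10)⁴ = ((-3*3)² + 10)⁴ = ((-9)² + 10)⁴ = (81 + 10)⁴ = 91⁴ = 68574961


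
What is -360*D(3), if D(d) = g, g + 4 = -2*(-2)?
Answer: 0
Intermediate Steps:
g = 0 (g = -4 - 2*(-2) = -4 + 4 = 0)
D(d) = 0
-360*D(3) = -360*0 = 0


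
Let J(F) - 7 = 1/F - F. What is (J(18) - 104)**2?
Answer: 4280761/324 ≈ 13212.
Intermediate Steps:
J(F) = 7 + 1/F - F (J(F) = 7 + (1/F - F) = 7 + 1/F - F)
(J(18) - 104)**2 = ((7 + 1/18 - 1*18) - 104)**2 = ((7 + 1/18 - 18) - 104)**2 = (-197/18 - 104)**2 = (-2069/18)**2 = 4280761/324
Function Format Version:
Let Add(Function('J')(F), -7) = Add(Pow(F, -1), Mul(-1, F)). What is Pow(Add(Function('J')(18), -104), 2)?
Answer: Rational(4280761, 324) ≈ 13212.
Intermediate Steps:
Function('J')(F) = Add(7, Pow(F, -1), Mul(-1, F)) (Function('J')(F) = Add(7, Add(Pow(F, -1), Mul(-1, F))) = Add(7, Pow(F, -1), Mul(-1, F)))
Pow(Add(Function('J')(18), -104), 2) = Pow(Add(Add(7, Pow(18, -1), Mul(-1, 18)), -104), 2) = Pow(Add(Add(7, Rational(1, 18), -18), -104), 2) = Pow(Add(Rational(-197, 18), -104), 2) = Pow(Rational(-2069, 18), 2) = Rational(4280761, 324)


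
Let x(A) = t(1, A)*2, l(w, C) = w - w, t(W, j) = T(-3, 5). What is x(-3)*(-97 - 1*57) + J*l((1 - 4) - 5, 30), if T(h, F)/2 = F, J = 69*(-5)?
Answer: -3080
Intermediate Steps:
J = -345
T(h, F) = 2*F
t(W, j) = 10 (t(W, j) = 2*5 = 10)
l(w, C) = 0
x(A) = 20 (x(A) = 10*2 = 20)
x(-3)*(-97 - 1*57) + J*l((1 - 4) - 5, 30) = 20*(-97 - 1*57) - 345*0 = 20*(-97 - 57) + 0 = 20*(-154) + 0 = -3080 + 0 = -3080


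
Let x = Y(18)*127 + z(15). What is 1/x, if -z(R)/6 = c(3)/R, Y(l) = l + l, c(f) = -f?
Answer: 5/22866 ≈ 0.00021867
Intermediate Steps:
Y(l) = 2*l
z(R) = 18/R (z(R) = -6*(-1*3)/R = -(-18)/R = 18/R)
x = 22866/5 (x = (2*18)*127 + 18/15 = 36*127 + 18*(1/15) = 4572 + 6/5 = 22866/5 ≈ 4573.2)
1/x = 1/(22866/5) = 5/22866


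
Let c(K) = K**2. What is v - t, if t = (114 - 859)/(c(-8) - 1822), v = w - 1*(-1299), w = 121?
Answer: 2495615/1758 ≈ 1419.6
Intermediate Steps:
v = 1420 (v = 121 - 1*(-1299) = 121 + 1299 = 1420)
t = 745/1758 (t = (114 - 859)/((-8)**2 - 1822) = -745/(64 - 1822) = -745/(-1758) = -745*(-1/1758) = 745/1758 ≈ 0.42378)
v - t = 1420 - 1*745/1758 = 1420 - 745/1758 = 2495615/1758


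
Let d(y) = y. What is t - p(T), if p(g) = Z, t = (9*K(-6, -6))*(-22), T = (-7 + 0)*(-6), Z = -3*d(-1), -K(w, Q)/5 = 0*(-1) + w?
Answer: -5943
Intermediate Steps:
K(w, Q) = -5*w (K(w, Q) = -5*(0*(-1) + w) = -5*(0 + w) = -5*w)
Z = 3 (Z = -3*(-1) = 3)
T = 42 (T = -7*(-6) = 42)
t = -5940 (t = (9*(-5*(-6)))*(-22) = (9*30)*(-22) = 270*(-22) = -5940)
p(g) = 3
t - p(T) = -5940 - 1*3 = -5940 - 3 = -5943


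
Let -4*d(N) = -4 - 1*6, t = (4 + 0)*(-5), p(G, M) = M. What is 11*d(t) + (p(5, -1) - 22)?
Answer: 9/2 ≈ 4.5000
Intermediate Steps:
t = -20 (t = 4*(-5) = -20)
d(N) = 5/2 (d(N) = -(-4 - 1*6)/4 = -(-4 - 6)/4 = -¼*(-10) = 5/2)
11*d(t) + (p(5, -1) - 22) = 11*(5/2) + (-1 - 22) = 55/2 - 23 = 9/2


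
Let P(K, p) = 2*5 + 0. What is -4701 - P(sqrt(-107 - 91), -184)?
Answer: -4711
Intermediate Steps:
P(K, p) = 10 (P(K, p) = 10 + 0 = 10)
-4701 - P(sqrt(-107 - 91), -184) = -4701 - 1*10 = -4701 - 10 = -4711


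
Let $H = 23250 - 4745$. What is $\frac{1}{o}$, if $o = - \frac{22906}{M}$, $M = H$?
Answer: $- \frac{18505}{22906} \approx -0.80787$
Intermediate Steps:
$H = 18505$
$M = 18505$
$o = - \frac{22906}{18505} \approx -1.2378$
$\frac{1}{o} = \frac{1}{- \frac{22906}{18505}} = - \frac{18505}{22906}$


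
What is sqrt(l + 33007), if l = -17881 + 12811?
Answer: sqrt(27937) ≈ 167.14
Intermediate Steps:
l = -5070
sqrt(l + 33007) = sqrt(-5070 + 33007) = sqrt(27937)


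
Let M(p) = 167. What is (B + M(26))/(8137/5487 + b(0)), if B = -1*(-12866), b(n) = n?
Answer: 71512071/8137 ≈ 8788.5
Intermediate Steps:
B = 12866
(B + M(26))/(8137/5487 + b(0)) = (12866 + 167)/(8137/5487 + 0) = 13033/(8137*(1/5487) + 0) = 13033/(8137/5487 + 0) = 13033/(8137/5487) = 13033*(5487/8137) = 71512071/8137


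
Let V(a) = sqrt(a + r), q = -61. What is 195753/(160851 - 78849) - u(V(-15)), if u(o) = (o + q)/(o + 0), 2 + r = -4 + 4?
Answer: 37917/27334 - 61*I*sqrt(17)/17 ≈ 1.3872 - 14.795*I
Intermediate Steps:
r = -2 (r = -2 + (-4 + 4) = -2 + 0 = -2)
V(a) = sqrt(-2 + a) (V(a) = sqrt(a - 2) = sqrt(-2 + a))
u(o) = (-61 + o)/o (u(o) = (o - 61)/(o + 0) = (-61 + o)/o)
195753/(160851 - 78849) - u(V(-15)) = 195753/(160851 - 78849) - (-61 + sqrt(-2 - 15))/(sqrt(-2 - 15)) = 195753/82002 - (-61 + sqrt(-17))/(sqrt(-17)) = 195753*(1/82002) - (-61 + I*sqrt(17))/(I*sqrt(17)) = 65251/27334 - (-I*sqrt(17)/17)*(-61 + I*sqrt(17)) = 65251/27334 - (-1)*I*sqrt(17)*(-61 + I*sqrt(17))/17 = 65251/27334 + I*sqrt(17)*(-61 + I*sqrt(17))/17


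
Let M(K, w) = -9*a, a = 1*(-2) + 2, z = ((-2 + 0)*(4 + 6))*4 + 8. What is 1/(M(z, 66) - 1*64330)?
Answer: -1/64330 ≈ -1.5545e-5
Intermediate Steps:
z = -72 (z = -2*10*4 + 8 = -20*4 + 8 = -80 + 8 = -72)
a = 0 (a = -2 + 2 = 0)
M(K, w) = 0 (M(K, w) = -9*0 = 0)
1/(M(z, 66) - 1*64330) = 1/(0 - 1*64330) = 1/(0 - 64330) = 1/(-64330) = -1/64330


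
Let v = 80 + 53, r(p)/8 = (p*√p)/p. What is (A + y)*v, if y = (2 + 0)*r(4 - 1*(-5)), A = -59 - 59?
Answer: -9310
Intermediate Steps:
r(p) = 8*√p (r(p) = 8*((p*√p)/p) = 8*(p^(3/2)/p) = 8*√p)
A = -118
y = 48 (y = (2 + 0)*(8*√(4 - 1*(-5))) = 2*(8*√(4 + 5)) = 2*(8*√9) = 2*(8*3) = 2*24 = 48)
v = 133
(A + y)*v = (-118 + 48)*133 = -70*133 = -9310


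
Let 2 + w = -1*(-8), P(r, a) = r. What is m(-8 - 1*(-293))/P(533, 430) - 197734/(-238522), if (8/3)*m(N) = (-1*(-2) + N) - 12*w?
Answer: 498492233/508528904 ≈ 0.98026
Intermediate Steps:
w = 6 (w = -2 - 1*(-8) = -2 + 8 = 6)
m(N) = -105/4 + 3*N/8 (m(N) = 3*((-1*(-2) + N) - 12*6)/8 = 3*((2 + N) - 72)/8 = 3*(-70 + N)/8 = -105/4 + 3*N/8)
m(-8 - 1*(-293))/P(533, 430) - 197734/(-238522) = (-105/4 + 3*(-8 - 1*(-293))/8)/533 - 197734/(-238522) = (-105/4 + 3*(-8 + 293)/8)*(1/533) - 197734*(-1/238522) = (-105/4 + (3/8)*285)*(1/533) + 98867/119261 = (-105/4 + 855/8)*(1/533) + 98867/119261 = (645/8)*(1/533) + 98867/119261 = 645/4264 + 98867/119261 = 498492233/508528904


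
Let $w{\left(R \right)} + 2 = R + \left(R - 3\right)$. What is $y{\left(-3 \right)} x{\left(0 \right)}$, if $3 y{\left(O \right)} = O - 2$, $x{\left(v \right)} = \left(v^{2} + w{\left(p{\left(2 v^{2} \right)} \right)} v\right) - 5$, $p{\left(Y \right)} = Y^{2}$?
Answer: $\frac{25}{3} \approx 8.3333$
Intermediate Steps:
$w{\left(R \right)} = -5 + 2 R$ ($w{\left(R \right)} = -2 + \left(R + \left(R - 3\right)\right) = -2 + \left(R + \left(-3 + R\right)\right) = -2 + \left(-3 + 2 R\right) = -5 + 2 R$)
$x{\left(v \right)} = -5 + v^{2} + v \left(-5 + 8 v^{4}\right)$ ($x{\left(v \right)} = \left(v^{2} + \left(-5 + 2 \left(2 v^{2}\right)^{2}\right) v\right) - 5 = \left(v^{2} + \left(-5 + 2 \cdot 4 v^{4}\right) v\right) - 5 = \left(v^{2} + \left(-5 + 8 v^{4}\right) v\right) - 5 = \left(v^{2} + v \left(-5 + 8 v^{4}\right)\right) - 5 = -5 + v^{2} + v \left(-5 + 8 v^{4}\right)$)
$y{\left(O \right)} = - \frac{2}{3} + \frac{O}{3}$ ($y{\left(O \right)} = \frac{O - 2}{3} = \frac{-2 + O}{3} = - \frac{2}{3} + \frac{O}{3}$)
$y{\left(-3 \right)} x{\left(0 \right)} = \left(- \frac{2}{3} + \frac{1}{3} \left(-3\right)\right) \left(-5 + 0^{2} + 0 \left(-5 + 8 \cdot 0^{4}\right)\right) = \left(- \frac{2}{3} - 1\right) \left(-5 + 0 + 0 \left(-5 + 8 \cdot 0\right)\right) = - \frac{5 \left(-5 + 0 + 0 \left(-5 + 0\right)\right)}{3} = - \frac{5 \left(-5 + 0 + 0 \left(-5\right)\right)}{3} = - \frac{5 \left(-5 + 0 + 0\right)}{3} = \left(- \frac{5}{3}\right) \left(-5\right) = \frac{25}{3}$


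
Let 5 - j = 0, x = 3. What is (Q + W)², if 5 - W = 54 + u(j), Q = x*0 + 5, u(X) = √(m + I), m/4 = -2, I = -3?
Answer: (44 + I*√11)² ≈ 1925.0 + 291.86*I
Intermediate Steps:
m = -8 (m = 4*(-2) = -8)
j = 5 (j = 5 - 1*0 = 5 + 0 = 5)
u(X) = I*√11 (u(X) = √(-8 - 3) = √(-11) = I*√11)
Q = 5 (Q = 3*0 + 5 = 0 + 5 = 5)
W = -49 - I*√11 (W = 5 - (54 + I*√11) = 5 + (-54 - I*√11) = -49 - I*√11 ≈ -49.0 - 3.3166*I)
(Q + W)² = (5 + (-49 - I*√11))² = (-44 - I*√11)²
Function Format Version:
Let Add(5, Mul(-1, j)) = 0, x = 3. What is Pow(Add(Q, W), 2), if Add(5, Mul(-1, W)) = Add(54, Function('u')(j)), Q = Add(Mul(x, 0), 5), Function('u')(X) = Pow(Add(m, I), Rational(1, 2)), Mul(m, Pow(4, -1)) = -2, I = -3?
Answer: Pow(Add(44, Mul(I, Pow(11, Rational(1, 2)))), 2) ≈ Add(1925.0, Mul(291.86, I))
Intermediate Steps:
m = -8 (m = Mul(4, -2) = -8)
j = 5 (j = Add(5, Mul(-1, 0)) = Add(5, 0) = 5)
Function('u')(X) = Mul(I, Pow(11, Rational(1, 2))) (Function('u')(X) = Pow(Add(-8, -3), Rational(1, 2)) = Pow(-11, Rational(1, 2)) = Mul(I, Pow(11, Rational(1, 2))))
Q = 5 (Q = Add(Mul(3, 0), 5) = Add(0, 5) = 5)
W = Add(-49, Mul(-1, I, Pow(11, Rational(1, 2)))) (W = Add(5, Mul(-1, Add(54, Mul(I, Pow(11, Rational(1, 2)))))) = Add(5, Add(-54, Mul(-1, I, Pow(11, Rational(1, 2))))) = Add(-49, Mul(-1, I, Pow(11, Rational(1, 2)))) ≈ Add(-49.000, Mul(-3.3166, I)))
Pow(Add(Q, W), 2) = Pow(Add(5, Add(-49, Mul(-1, I, Pow(11, Rational(1, 2))))), 2) = Pow(Add(-44, Mul(-1, I, Pow(11, Rational(1, 2)))), 2)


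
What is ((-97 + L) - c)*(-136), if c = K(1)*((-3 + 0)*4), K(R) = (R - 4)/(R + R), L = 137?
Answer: -2992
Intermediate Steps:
K(R) = (-4 + R)/(2*R) (K(R) = (-4 + R)/((2*R)) = (-4 + R)*(1/(2*R)) = (-4 + R)/(2*R))
c = 18 (c = ((1/2)*(-4 + 1)/1)*((-3 + 0)*4) = ((1/2)*1*(-3))*(-3*4) = -3/2*(-12) = 18)
((-97 + L) - c)*(-136) = ((-97 + 137) - 1*18)*(-136) = (40 - 18)*(-136) = 22*(-136) = -2992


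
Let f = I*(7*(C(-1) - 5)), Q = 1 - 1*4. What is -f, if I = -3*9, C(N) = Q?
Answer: -1512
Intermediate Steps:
Q = -3 (Q = 1 - 4 = -3)
C(N) = -3
I = -27
f = 1512 (f = -189*(-3 - 5) = -189*(-8) = -27*(-56) = 1512)
-f = -1*1512 = -1512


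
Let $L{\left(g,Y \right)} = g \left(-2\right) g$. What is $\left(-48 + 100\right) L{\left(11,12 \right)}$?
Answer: $-12584$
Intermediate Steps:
$L{\left(g,Y \right)} = - 2 g^{2}$ ($L{\left(g,Y \right)} = - 2 g g = - 2 g^{2}$)
$\left(-48 + 100\right) L{\left(11,12 \right)} = \left(-48 + 100\right) \left(- 2 \cdot 11^{2}\right) = 52 \left(\left(-2\right) 121\right) = 52 \left(-242\right) = -12584$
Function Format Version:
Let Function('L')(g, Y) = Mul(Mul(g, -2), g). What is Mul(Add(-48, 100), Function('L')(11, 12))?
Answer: -12584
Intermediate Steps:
Function('L')(g, Y) = Mul(-2, Pow(g, 2)) (Function('L')(g, Y) = Mul(Mul(-2, g), g) = Mul(-2, Pow(g, 2)))
Mul(Add(-48, 100), Function('L')(11, 12)) = Mul(Add(-48, 100), Mul(-2, Pow(11, 2))) = Mul(52, Mul(-2, 121)) = Mul(52, -242) = -12584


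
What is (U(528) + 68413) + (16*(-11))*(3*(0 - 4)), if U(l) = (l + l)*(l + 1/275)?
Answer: 15702421/25 ≈ 6.2810e+5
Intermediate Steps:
U(l) = 2*l*(1/275 + l) (U(l) = (2*l)*(l + 1/275) = (2*l)*(1/275 + l) = 2*l*(1/275 + l))
(U(528) + 68413) + (16*(-11))*(3*(0 - 4)) = ((2/275)*528*(1 + 275*528) + 68413) + (16*(-11))*(3*(0 - 4)) = ((2/275)*528*(1 + 145200) + 68413) - 528*(-4) = ((2/275)*528*145201 + 68413) - 176*(-12) = (13939296/25 + 68413) + 2112 = 15649621/25 + 2112 = 15702421/25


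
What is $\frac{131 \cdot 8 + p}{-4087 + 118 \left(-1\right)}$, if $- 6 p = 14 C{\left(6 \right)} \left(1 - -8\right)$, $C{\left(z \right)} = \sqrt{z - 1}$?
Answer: $- \frac{1048}{4205} + \frac{21 \sqrt{5}}{4205} \approx -0.23806$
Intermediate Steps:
$C{\left(z \right)} = \sqrt{-1 + z}$
$p = - 21 \sqrt{5}$ ($p = - \frac{14 \sqrt{-1 + 6} \left(1 - -8\right)}{6} = - \frac{14 \sqrt{5} \left(1 + 8\right)}{6} = - \frac{14 \sqrt{5} \cdot 9}{6} = - \frac{126 \sqrt{5}}{6} = - 21 \sqrt{5} \approx -46.957$)
$\frac{131 \cdot 8 + p}{-4087 + 118 \left(-1\right)} = \frac{131 \cdot 8 - 21 \sqrt{5}}{-4087 + 118 \left(-1\right)} = \frac{1048 - 21 \sqrt{5}}{-4087 - 118} = \frac{1048 - 21 \sqrt{5}}{-4205} = \left(1048 - 21 \sqrt{5}\right) \left(- \frac{1}{4205}\right) = - \frac{1048}{4205} + \frac{21 \sqrt{5}}{4205}$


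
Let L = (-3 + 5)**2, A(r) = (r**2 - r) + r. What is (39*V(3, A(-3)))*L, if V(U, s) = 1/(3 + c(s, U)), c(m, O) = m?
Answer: 13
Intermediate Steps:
A(r) = r**2
L = 4 (L = 2**2 = 4)
V(U, s) = 1/(3 + s)
(39*V(3, A(-3)))*L = (39/(3 + (-3)**2))*4 = (39/(3 + 9))*4 = (39/12)*4 = (39*(1/12))*4 = (13/4)*4 = 13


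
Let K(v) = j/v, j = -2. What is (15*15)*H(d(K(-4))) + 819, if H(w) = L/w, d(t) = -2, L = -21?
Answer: 6363/2 ≈ 3181.5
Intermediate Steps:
K(v) = -2/v
H(w) = -21/w
(15*15)*H(d(K(-4))) + 819 = (15*15)*(-21/(-2)) + 819 = 225*(-21*(-1/2)) + 819 = 225*(21/2) + 819 = 4725/2 + 819 = 6363/2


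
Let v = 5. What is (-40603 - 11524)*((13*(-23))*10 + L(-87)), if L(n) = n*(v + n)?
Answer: -216014288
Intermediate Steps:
L(n) = n*(5 + n)
(-40603 - 11524)*((13*(-23))*10 + L(-87)) = (-40603 - 11524)*((13*(-23))*10 - 87*(5 - 87)) = -52127*(-299*10 - 87*(-82)) = -52127*(-2990 + 7134) = -52127*4144 = -216014288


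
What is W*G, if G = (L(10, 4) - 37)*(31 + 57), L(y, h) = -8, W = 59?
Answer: -233640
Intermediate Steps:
G = -3960 (G = (-8 - 37)*(31 + 57) = -45*88 = -3960)
W*G = 59*(-3960) = -233640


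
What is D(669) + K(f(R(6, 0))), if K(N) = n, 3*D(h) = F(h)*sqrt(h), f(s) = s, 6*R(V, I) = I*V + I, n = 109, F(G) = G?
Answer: 109 + 223*sqrt(669) ≈ 5876.9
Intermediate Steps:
R(V, I) = I/6 + I*V/6 (R(V, I) = (I*V + I)/6 = (I + I*V)/6 = I/6 + I*V/6)
D(h) = h**(3/2)/3 (D(h) = (h*sqrt(h))/3 = h**(3/2)/3)
K(N) = 109
D(669) + K(f(R(6, 0))) = 669**(3/2)/3 + 109 = (669*sqrt(669))/3 + 109 = 223*sqrt(669) + 109 = 109 + 223*sqrt(669)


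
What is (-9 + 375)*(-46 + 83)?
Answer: 13542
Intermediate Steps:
(-9 + 375)*(-46 + 83) = 366*37 = 13542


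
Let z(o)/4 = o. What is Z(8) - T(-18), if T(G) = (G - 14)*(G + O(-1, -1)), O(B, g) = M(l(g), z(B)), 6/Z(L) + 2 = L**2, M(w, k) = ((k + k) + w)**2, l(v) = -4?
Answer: 124995/31 ≈ 4032.1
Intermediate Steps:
z(o) = 4*o
M(w, k) = (w + 2*k)**2 (M(w, k) = (2*k + w)**2 = (w + 2*k)**2)
Z(L) = 6/(-2 + L**2)
O(B, g) = (-4 + 8*B)**2 (O(B, g) = (-4 + 2*(4*B))**2 = (-4 + 8*B)**2)
T(G) = (-14 + G)*(144 + G) (T(G) = (G - 14)*(G + 16*(-1 + 2*(-1))**2) = (-14 + G)*(G + 16*(-1 - 2)**2) = (-14 + G)*(G + 16*(-3)**2) = (-14 + G)*(G + 16*9) = (-14 + G)*(G + 144) = (-14 + G)*(144 + G))
Z(8) - T(-18) = 6/(-2 + 8**2) - (-2016 + (-18)**2 + 130*(-18)) = 6/(-2 + 64) - (-2016 + 324 - 2340) = 6/62 - 1*(-4032) = 6*(1/62) + 4032 = 3/31 + 4032 = 124995/31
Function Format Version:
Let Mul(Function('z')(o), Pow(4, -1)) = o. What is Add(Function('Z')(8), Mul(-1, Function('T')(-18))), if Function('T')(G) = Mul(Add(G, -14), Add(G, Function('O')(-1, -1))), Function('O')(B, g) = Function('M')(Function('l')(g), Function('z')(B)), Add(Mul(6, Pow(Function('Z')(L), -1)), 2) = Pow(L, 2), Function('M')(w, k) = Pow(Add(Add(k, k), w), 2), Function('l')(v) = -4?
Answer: Rational(124995, 31) ≈ 4032.1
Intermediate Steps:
Function('z')(o) = Mul(4, o)
Function('M')(w, k) = Pow(Add(w, Mul(2, k)), 2) (Function('M')(w, k) = Pow(Add(Mul(2, k), w), 2) = Pow(Add(w, Mul(2, k)), 2))
Function('Z')(L) = Mul(6, Pow(Add(-2, Pow(L, 2)), -1))
Function('O')(B, g) = Pow(Add(-4, Mul(8, B)), 2) (Function('O')(B, g) = Pow(Add(-4, Mul(2, Mul(4, B))), 2) = Pow(Add(-4, Mul(8, B)), 2))
Function('T')(G) = Mul(Add(-14, G), Add(144, G)) (Function('T')(G) = Mul(Add(G, -14), Add(G, Mul(16, Pow(Add(-1, Mul(2, -1)), 2)))) = Mul(Add(-14, G), Add(G, Mul(16, Pow(Add(-1, -2), 2)))) = Mul(Add(-14, G), Add(G, Mul(16, Pow(-3, 2)))) = Mul(Add(-14, G), Add(G, Mul(16, 9))) = Mul(Add(-14, G), Add(G, 144)) = Mul(Add(-14, G), Add(144, G)))
Add(Function('Z')(8), Mul(-1, Function('T')(-18))) = Add(Mul(6, Pow(Add(-2, Pow(8, 2)), -1)), Mul(-1, Add(-2016, Pow(-18, 2), Mul(130, -18)))) = Add(Mul(6, Pow(Add(-2, 64), -1)), Mul(-1, Add(-2016, 324, -2340))) = Add(Mul(6, Pow(62, -1)), Mul(-1, -4032)) = Add(Mul(6, Rational(1, 62)), 4032) = Add(Rational(3, 31), 4032) = Rational(124995, 31)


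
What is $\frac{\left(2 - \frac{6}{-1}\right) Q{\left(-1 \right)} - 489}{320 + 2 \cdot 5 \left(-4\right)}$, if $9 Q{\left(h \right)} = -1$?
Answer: $- \frac{4409}{2520} \approx -1.7496$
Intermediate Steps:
$Q{\left(h \right)} = - \frac{1}{9}$ ($Q{\left(h \right)} = \frac{1}{9} \left(-1\right) = - \frac{1}{9}$)
$\frac{\left(2 - \frac{6}{-1}\right) Q{\left(-1 \right)} - 489}{320 + 2 \cdot 5 \left(-4\right)} = \frac{\left(2 - \frac{6}{-1}\right) \left(- \frac{1}{9}\right) - 489}{320 + 2 \cdot 5 \left(-4\right)} = \frac{\left(2 - -6\right) \left(- \frac{1}{9}\right) - 489}{320 + 2 \left(-20\right)} = \frac{\left(2 + 6\right) \left(- \frac{1}{9}\right) - 489}{320 - 40} = \frac{8 \left(- \frac{1}{9}\right) - 489}{280} = \left(- \frac{8}{9} - 489\right) \frac{1}{280} = \left(- \frac{4409}{9}\right) \frac{1}{280} = - \frac{4409}{2520}$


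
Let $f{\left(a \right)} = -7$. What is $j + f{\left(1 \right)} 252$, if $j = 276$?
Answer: $-1488$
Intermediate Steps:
$j + f{\left(1 \right)} 252 = 276 - 1764 = -1488$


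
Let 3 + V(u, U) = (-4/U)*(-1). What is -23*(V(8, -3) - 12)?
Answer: 1127/3 ≈ 375.67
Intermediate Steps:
V(u, U) = -3 + 4/U (V(u, U) = -3 + (-4/U)*(-1) = -3 - 4/U*(-1) = -3 + 4/U)
-23*(V(8, -3) - 12) = -23*((-3 + 4/(-3)) - 12) = -23*((-3 + 4*(-1/3)) - 12) = -23*((-3 - 4/3) - 12) = -23*(-13/3 - 12) = -23*(-49/3) = 1127/3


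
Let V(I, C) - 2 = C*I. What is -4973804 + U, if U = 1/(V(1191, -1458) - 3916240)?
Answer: -28115501451665/5652716 ≈ -4.9738e+6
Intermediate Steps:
V(I, C) = 2 + C*I
U = -1/5652716 (U = 1/((2 - 1458*1191) - 3916240) = 1/((2 - 1736478) - 3916240) = 1/(-1736476 - 3916240) = 1/(-5652716) = -1/5652716 ≈ -1.7691e-7)
-4973804 + U = -4973804 - 1/5652716 = -28115501451665/5652716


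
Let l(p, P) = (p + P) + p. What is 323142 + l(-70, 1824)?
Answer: 324826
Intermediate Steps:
l(p, P) = P + 2*p (l(p, P) = (P + p) + p = P + 2*p)
323142 + l(-70, 1824) = 323142 + (1824 + 2*(-70)) = 323142 + (1824 - 140) = 323142 + 1684 = 324826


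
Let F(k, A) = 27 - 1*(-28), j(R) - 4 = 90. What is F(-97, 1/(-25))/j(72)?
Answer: 55/94 ≈ 0.58511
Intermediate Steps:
j(R) = 94 (j(R) = 4 + 90 = 94)
F(k, A) = 55 (F(k, A) = 27 + 28 = 55)
F(-97, 1/(-25))/j(72) = 55/94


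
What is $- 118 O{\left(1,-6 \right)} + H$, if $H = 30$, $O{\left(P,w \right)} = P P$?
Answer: $-88$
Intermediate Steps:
$O{\left(P,w \right)} = P^{2}$
$- 118 O{\left(1,-6 \right)} + H = - 118 \cdot 1^{2} + 30 = \left(-118\right) 1 + 30 = -118 + 30 = -88$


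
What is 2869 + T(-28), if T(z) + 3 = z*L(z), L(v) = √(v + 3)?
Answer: 2866 - 140*I ≈ 2866.0 - 140.0*I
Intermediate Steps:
L(v) = √(3 + v)
T(z) = -3 + z*√(3 + z)
2869 + T(-28) = 2869 + (-3 - 28*√(3 - 28)) = 2869 + (-3 - 140*I) = 2866 - 140*I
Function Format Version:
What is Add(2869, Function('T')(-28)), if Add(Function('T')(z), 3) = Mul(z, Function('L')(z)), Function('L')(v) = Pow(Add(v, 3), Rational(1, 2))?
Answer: Add(2866, Mul(-140, I)) ≈ Add(2866.0, Mul(-140.00, I))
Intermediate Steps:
Function('L')(v) = Pow(Add(3, v), Rational(1, 2))
Function('T')(z) = Add(-3, Mul(z, Pow(Add(3, z), Rational(1, 2))))
Add(2869, Function('T')(-28)) = Add(2869, Add(-3, Mul(-28, Pow(Add(3, -28), Rational(1, 2))))) = Add(2869, Add(-3, Mul(-28, Pow(-25, Rational(1, 2))))) = Add(2869, Add(-3, Mul(-28, Mul(5, I)))) = Add(2869, Add(-3, Mul(-140, I))) = Add(2866, Mul(-140, I))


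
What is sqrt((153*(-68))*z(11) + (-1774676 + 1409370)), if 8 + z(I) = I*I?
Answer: I*sqrt(1540958) ≈ 1241.4*I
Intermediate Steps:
z(I) = -8 + I**2 (z(I) = -8 + I*I = -8 + I**2)
sqrt((153*(-68))*z(11) + (-1774676 + 1409370)) = sqrt((153*(-68))*(-8 + 11**2) + (-1774676 + 1409370)) = sqrt(-10404*(-8 + 121) - 365306) = sqrt(-10404*113 - 365306) = sqrt(-1175652 - 365306) = sqrt(-1540958) = I*sqrt(1540958)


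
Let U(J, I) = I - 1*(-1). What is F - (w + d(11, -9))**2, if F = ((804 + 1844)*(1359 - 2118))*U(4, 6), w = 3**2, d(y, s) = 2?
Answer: -14068945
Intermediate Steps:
U(J, I) = 1 + I (U(J, I) = I + 1 = 1 + I)
w = 9
F = -14068824 (F = ((804 + 1844)*(1359 - 2118))*(1 + 6) = (2648*(-759))*7 = -2009832*7 = -14068824)
F - (w + d(11, -9))**2 = -14068824 - (9 + 2)**2 = -14068824 - 1*11**2 = -14068824 - 1*121 = -14068824 - 121 = -14068945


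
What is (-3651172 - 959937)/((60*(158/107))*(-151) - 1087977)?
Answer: 493388663/117845019 ≈ 4.1868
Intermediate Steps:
(-3651172 - 959937)/((60*(158/107))*(-151) - 1087977) = -4611109/((60*(158*(1/107)))*(-151) - 1087977) = -4611109/((60*(158/107))*(-151) - 1087977) = -4611109/((9480/107)*(-151) - 1087977) = -4611109/(-1431480/107 - 1087977) = -4611109/(-117845019/107) = -4611109*(-107/117845019) = 493388663/117845019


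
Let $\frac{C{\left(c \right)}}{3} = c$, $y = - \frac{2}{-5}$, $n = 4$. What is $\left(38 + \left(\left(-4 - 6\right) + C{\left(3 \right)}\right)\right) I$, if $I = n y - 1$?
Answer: $\frac{111}{5} \approx 22.2$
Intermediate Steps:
$y = \frac{2}{5}$ ($y = \left(-2\right) \left(- \frac{1}{5}\right) = \frac{2}{5} \approx 0.4$)
$C{\left(c \right)} = 3 c$
$I = \frac{3}{5}$ ($I = 4 \cdot \frac{2}{5} - 1 = \frac{8}{5} - 1 = \frac{3}{5} \approx 0.6$)
$\left(38 + \left(\left(-4 - 6\right) + C{\left(3 \right)}\right)\right) I = \left(38 + \left(\left(-4 - 6\right) + 3 \cdot 3\right)\right) \frac{3}{5} = \left(38 + \left(-10 + 9\right)\right) \frac{3}{5} = \left(38 - 1\right) \frac{3}{5} = 37 \cdot \frac{3}{5} = \frac{111}{5}$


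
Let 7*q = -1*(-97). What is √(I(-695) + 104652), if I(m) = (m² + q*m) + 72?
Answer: 2*√7081949/7 ≈ 760.34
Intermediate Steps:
q = 97/7 (q = (-1*(-97))/7 = (⅐)*97 = 97/7 ≈ 13.857)
I(m) = 72 + m² + 97*m/7 (I(m) = (m² + 97*m/7) + 72 = 72 + m² + 97*m/7)
√(I(-695) + 104652) = √((72 + (-695)² + (97/7)*(-695)) + 104652) = √((72 + 483025 - 67415/7) + 104652) = √(3314264/7 + 104652) = √(4046828/7) = 2*√7081949/7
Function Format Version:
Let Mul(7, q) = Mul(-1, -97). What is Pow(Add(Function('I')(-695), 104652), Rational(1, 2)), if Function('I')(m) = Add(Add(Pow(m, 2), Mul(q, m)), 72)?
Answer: Mul(Rational(2, 7), Pow(7081949, Rational(1, 2))) ≈ 760.34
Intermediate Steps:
q = Rational(97, 7) (q = Mul(Rational(1, 7), Mul(-1, -97)) = Mul(Rational(1, 7), 97) = Rational(97, 7) ≈ 13.857)
Function('I')(m) = Add(72, Pow(m, 2), Mul(Rational(97, 7), m)) (Function('I')(m) = Add(Add(Pow(m, 2), Mul(Rational(97, 7), m)), 72) = Add(72, Pow(m, 2), Mul(Rational(97, 7), m)))
Pow(Add(Function('I')(-695), 104652), Rational(1, 2)) = Pow(Add(Add(72, Pow(-695, 2), Mul(Rational(97, 7), -695)), 104652), Rational(1, 2)) = Pow(Add(Add(72, 483025, Rational(-67415, 7)), 104652), Rational(1, 2)) = Pow(Add(Rational(3314264, 7), 104652), Rational(1, 2)) = Pow(Rational(4046828, 7), Rational(1, 2)) = Mul(Rational(2, 7), Pow(7081949, Rational(1, 2)))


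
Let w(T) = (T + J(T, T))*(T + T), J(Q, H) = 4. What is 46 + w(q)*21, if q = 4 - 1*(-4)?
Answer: 4078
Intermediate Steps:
q = 8 (q = 4 + 4 = 8)
w(T) = 2*T*(4 + T) (w(T) = (T + 4)*(T + T) = (4 + T)*(2*T) = 2*T*(4 + T))
46 + w(q)*21 = 46 + (2*8*(4 + 8))*21 = 46 + (2*8*12)*21 = 46 + 192*21 = 46 + 4032 = 4078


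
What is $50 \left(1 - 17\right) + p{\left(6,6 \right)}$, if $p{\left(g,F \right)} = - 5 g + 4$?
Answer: $-826$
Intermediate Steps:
$p{\left(g,F \right)} = 4 - 5 g$
$50 \left(1 - 17\right) + p{\left(6,6 \right)} = 50 \left(1 - 17\right) + \left(4 - 30\right) = 50 \left(-16\right) - 26 = -800 - 26 = -826$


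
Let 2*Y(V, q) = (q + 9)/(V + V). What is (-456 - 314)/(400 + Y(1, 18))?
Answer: -3080/1627 ≈ -1.8931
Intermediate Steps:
Y(V, q) = (9 + q)/(4*V) (Y(V, q) = ((q + 9)/(V + V))/2 = ((9 + q)/((2*V)))/2 = ((9 + q)*(1/(2*V)))/2 = ((9 + q)/(2*V))/2 = (9 + q)/(4*V))
(-456 - 314)/(400 + Y(1, 18)) = (-456 - 314)/(400 + (¼)*(9 + 18)/1) = -770/(400 + (¼)*1*27) = -770/(400 + 27/4) = -770/1627/4 = -770*4/1627 = -3080/1627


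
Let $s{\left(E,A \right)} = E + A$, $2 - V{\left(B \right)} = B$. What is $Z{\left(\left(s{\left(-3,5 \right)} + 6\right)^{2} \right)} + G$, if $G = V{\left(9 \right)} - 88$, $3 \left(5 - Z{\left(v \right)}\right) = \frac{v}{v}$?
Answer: $- \frac{271}{3} \approx -90.333$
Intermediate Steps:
$V{\left(B \right)} = 2 - B$
$s{\left(E,A \right)} = A + E$
$Z{\left(v \right)} = \frac{14}{3}$ ($Z{\left(v \right)} = 5 - \frac{v \frac{1}{v}}{3} = 5 - \frac{1}{3} = \frac{14}{3}$)
$G = -95$ ($G = \left(2 - 9\right) - 88 = -7 - 88 = -95$)
$Z{\left(\left(s{\left(-3,5 \right)} + 6\right)^{2} \right)} + G = \frac{14}{3} - 95 = - \frac{271}{3}$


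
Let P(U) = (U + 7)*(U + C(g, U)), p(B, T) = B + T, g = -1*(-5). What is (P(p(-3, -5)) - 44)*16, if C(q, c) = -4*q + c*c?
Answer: -1280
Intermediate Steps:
g = 5
C(q, c) = c² - 4*q (C(q, c) = -4*q + c² = c² - 4*q)
P(U) = (7 + U)*(-20 + U + U²) (P(U) = (U + 7)*(U + (U² - 4*5)) = (7 + U)*(U + (U² - 20)) = (7 + U)*(U + (-20 + U²)) = (7 + U)*(-20 + U + U²))
(P(p(-3, -5)) - 44)*16 = ((-140 + (-3 - 5)³ - 13*(-3 - 5) + 8*(-3 - 5)²) - 44)*16 = ((-140 + (-8)³ - 13*(-8) + 8*(-8)²) - 44)*16 = ((-140 - 512 + 104 + 8*64) - 44)*16 = ((-140 - 512 + 104 + 512) - 44)*16 = (-36 - 44)*16 = -80*16 = -1280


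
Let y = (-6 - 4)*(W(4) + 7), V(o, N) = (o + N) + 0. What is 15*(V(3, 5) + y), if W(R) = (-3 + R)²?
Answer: -1080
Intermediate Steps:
V(o, N) = N + o (V(o, N) = (N + o) + 0 = N + o)
y = -80 (y = (-6 - 4)*((-3 + 4)² + 7) = -10*(1² + 7) = -10*(1 + 7) = -10*8 = -80)
15*(V(3, 5) + y) = 15*((5 + 3) - 80) = 15*(8 - 80) = 15*(-72) = -1080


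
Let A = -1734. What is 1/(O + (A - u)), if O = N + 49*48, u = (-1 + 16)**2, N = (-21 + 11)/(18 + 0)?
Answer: 9/3532 ≈ 0.0025481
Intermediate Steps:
N = -5/9 (N = -10/18 = -10*1/18 = -5/9 ≈ -0.55556)
u = 225 (u = 15**2 = 225)
O = 21163/9 (O = -5/9 + 49*48 = -5/9 + 2352 = 21163/9 ≈ 2351.4)
1/(O + (A - u)) = 1/(21163/9 + (-1734 - 1*225)) = 1/(21163/9 + (-1734 - 225)) = 1/(21163/9 - 1959) = 1/(3532/9) = 9/3532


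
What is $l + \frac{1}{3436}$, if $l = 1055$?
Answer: $\frac{3624981}{3436} \approx 1055.0$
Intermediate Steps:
$l + \frac{1}{3436} = 1055 + \frac{1}{3436} = \frac{3624981}{3436}$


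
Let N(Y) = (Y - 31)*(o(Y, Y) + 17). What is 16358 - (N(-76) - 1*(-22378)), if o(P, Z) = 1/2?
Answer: -8295/2 ≈ -4147.5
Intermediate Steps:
o(P, Z) = 1/2
N(Y) = -1085/2 + 35*Y/2 (N(Y) = (Y - 31)*(1/2 + 17) = (-31 + Y)*(35/2) = -1085/2 + 35*Y/2)
16358 - (N(-76) - 1*(-22378)) = 16358 - ((-1085/2 + (35/2)*(-76)) - 1*(-22378)) = 16358 - ((-1085/2 - 1330) + 22378) = 16358 - (-3745/2 + 22378) = 16358 - 1*41011/2 = 16358 - 41011/2 = -8295/2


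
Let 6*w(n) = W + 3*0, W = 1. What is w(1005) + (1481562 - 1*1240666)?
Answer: 1445377/6 ≈ 2.4090e+5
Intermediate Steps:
w(n) = ⅙ (w(n) = (1 + 3*0)/6 = (1 + 0)/6 = (⅙)*1 = ⅙)
w(1005) + (1481562 - 1*1240666) = ⅙ + (1481562 - 1*1240666) = ⅙ + (1481562 - 1240666) = ⅙ + 240896 = 1445377/6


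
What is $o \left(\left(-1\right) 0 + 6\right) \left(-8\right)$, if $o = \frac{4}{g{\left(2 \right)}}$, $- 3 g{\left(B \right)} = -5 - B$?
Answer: $- \frac{576}{7} \approx -82.286$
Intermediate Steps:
$g{\left(B \right)} = \frac{5}{3} + \frac{B}{3}$ ($g{\left(B \right)} = - \frac{-5 - B}{3} = \frac{5}{3} + \frac{B}{3}$)
$o = \frac{12}{7}$ ($o = \frac{4}{\frac{5}{3} + \frac{1}{3} \cdot 2} = \frac{4}{\frac{5}{3} + \frac{2}{3}} = \frac{4}{\frac{7}{3}} = 4 \cdot \frac{3}{7} = \frac{12}{7} \approx 1.7143$)
$o \left(\left(-1\right) 0 + 6\right) \left(-8\right) = \frac{12 \left(\left(-1\right) 0 + 6\right)}{7} \left(-8\right) = \frac{12 \left(0 + 6\right)}{7} \left(-8\right) = \frac{12}{7} \cdot 6 \left(-8\right) = \frac{72}{7} \left(-8\right) = - \frac{576}{7}$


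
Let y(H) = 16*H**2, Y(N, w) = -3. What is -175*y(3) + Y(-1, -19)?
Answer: -25203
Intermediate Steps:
-175*y(3) + Y(-1, -19) = -2800*3**2 - 3 = -2800*9 - 3 = -175*144 - 3 = -25200 - 3 = -25203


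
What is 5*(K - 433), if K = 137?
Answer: -1480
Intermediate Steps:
5*(K - 433) = 5*(137 - 433) = 5*(-296) = -1480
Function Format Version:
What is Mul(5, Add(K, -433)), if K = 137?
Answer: -1480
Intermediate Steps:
Mul(5, Add(K, -433)) = Mul(5, Add(137, -433)) = Mul(5, -296) = -1480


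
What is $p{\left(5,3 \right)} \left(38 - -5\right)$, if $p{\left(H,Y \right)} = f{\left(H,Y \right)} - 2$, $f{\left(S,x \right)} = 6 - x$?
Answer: $43$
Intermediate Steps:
$p{\left(H,Y \right)} = 4 - Y$ ($p{\left(H,Y \right)} = \left(6 - Y\right) - 2 = 4 - Y$)
$p{\left(5,3 \right)} \left(38 - -5\right) = \left(4 - 3\right) \left(38 - -5\right) = \left(4 - 3\right) \left(38 + \left(-11 + 16\right)\right) = 1 \left(38 + 5\right) = 1 \cdot 43 = 43$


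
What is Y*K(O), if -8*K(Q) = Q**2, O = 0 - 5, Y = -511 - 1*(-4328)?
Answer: -95425/8 ≈ -11928.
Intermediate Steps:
Y = 3817 (Y = -511 + 4328 = 3817)
O = -5
K(Q) = -Q**2/8
Y*K(O) = 3817*(-1/8*(-5)**2) = 3817*(-1/8*25) = 3817*(-25/8) = -95425/8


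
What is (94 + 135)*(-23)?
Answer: -5267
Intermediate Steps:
(94 + 135)*(-23) = 229*(-23) = -5267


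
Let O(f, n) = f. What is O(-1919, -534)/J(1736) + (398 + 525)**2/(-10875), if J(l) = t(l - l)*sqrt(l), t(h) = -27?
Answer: -851929/10875 + 1919*sqrt(434)/23436 ≈ -76.632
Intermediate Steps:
J(l) = -27*sqrt(l)
O(-1919, -534)/J(1736) + (398 + 525)**2/(-10875) = -1919*(-sqrt(434)/23436) + (398 + 525)**2/(-10875) = -1919*(-sqrt(434)/23436) + 923**2*(-1/10875) = -1919*(-sqrt(434)/23436) + 851929*(-1/10875) = -(-1919)*sqrt(434)/23436 - 851929/10875 = 1919*sqrt(434)/23436 - 851929/10875 = -851929/10875 + 1919*sqrt(434)/23436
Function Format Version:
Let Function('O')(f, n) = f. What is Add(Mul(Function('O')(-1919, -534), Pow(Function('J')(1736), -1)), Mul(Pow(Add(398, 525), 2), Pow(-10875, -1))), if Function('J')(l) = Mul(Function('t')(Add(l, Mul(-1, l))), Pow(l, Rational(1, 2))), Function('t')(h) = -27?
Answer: Add(Rational(-851929, 10875), Mul(Rational(1919, 23436), Pow(434, Rational(1, 2)))) ≈ -76.632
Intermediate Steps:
Function('J')(l) = Mul(-27, Pow(l, Rational(1, 2)))
Add(Mul(Function('O')(-1919, -534), Pow(Function('J')(1736), -1)), Mul(Pow(Add(398, 525), 2), Pow(-10875, -1))) = Add(Mul(-1919, Pow(Mul(-27, Pow(1736, Rational(1, 2))), -1)), Mul(Pow(Add(398, 525), 2), Pow(-10875, -1))) = Add(Mul(-1919, Pow(Mul(-27, Mul(2, Pow(434, Rational(1, 2)))), -1)), Mul(Pow(923, 2), Rational(-1, 10875))) = Add(Mul(-1919, Pow(Mul(-54, Pow(434, Rational(1, 2))), -1)), Mul(851929, Rational(-1, 10875))) = Add(Mul(-1919, Mul(Rational(-1, 23436), Pow(434, Rational(1, 2)))), Rational(-851929, 10875)) = Add(Mul(Rational(1919, 23436), Pow(434, Rational(1, 2))), Rational(-851929, 10875)) = Add(Rational(-851929, 10875), Mul(Rational(1919, 23436), Pow(434, Rational(1, 2))))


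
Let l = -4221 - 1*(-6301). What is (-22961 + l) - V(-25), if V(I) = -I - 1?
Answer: -20905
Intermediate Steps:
l = 2080 (l = -4221 + 6301 = 2080)
V(I) = -1 - I
(-22961 + l) - V(-25) = (-22961 + 2080) - (-1 - 1*(-25)) = -20881 - (-1 + 25) = -20881 - 1*24 = -20881 - 24 = -20905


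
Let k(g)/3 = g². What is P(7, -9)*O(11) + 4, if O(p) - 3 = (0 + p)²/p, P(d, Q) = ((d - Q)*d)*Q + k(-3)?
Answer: -13730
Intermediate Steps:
k(g) = 3*g²
P(d, Q) = 27 + Q*d*(d - Q) (P(d, Q) = ((d - Q)*d)*Q + 3*(-3)² = (d*(d - Q))*Q + 3*9 = Q*d*(d - Q) + 27 = 27 + Q*d*(d - Q))
O(p) = 3 + p (O(p) = 3 + (0 + p)²/p = 3 + p²/p = 3 + p)
P(7, -9)*O(11) + 4 = (27 - 9*7² - 1*7*(-9)²)*(3 + 11) + 4 = (27 - 9*49 - 1*7*81)*14 + 4 = (27 - 441 - 567)*14 + 4 = -981*14 + 4 = -13734 + 4 = -13730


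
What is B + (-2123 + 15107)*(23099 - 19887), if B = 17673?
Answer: 41722281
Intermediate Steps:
B + (-2123 + 15107)*(23099 - 19887) = 17673 + (-2123 + 15107)*(23099 - 19887) = 17673 + 12984*3212 = 17673 + 41704608 = 41722281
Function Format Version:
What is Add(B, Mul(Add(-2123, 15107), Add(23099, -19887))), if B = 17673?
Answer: 41722281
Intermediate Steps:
Add(B, Mul(Add(-2123, 15107), Add(23099, -19887))) = Add(17673, Mul(Add(-2123, 15107), Add(23099, -19887))) = Add(17673, Mul(12984, 3212)) = Add(17673, 41704608) = 41722281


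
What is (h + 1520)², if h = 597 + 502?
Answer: 6859161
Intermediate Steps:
h = 1099
(h + 1520)² = (1099 + 1520)² = 2619² = 6859161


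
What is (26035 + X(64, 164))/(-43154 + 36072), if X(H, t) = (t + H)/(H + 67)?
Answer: -3410813/927742 ≈ -3.6765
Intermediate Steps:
X(H, t) = (H + t)/(67 + H)
(26035 + X(64, 164))/(-43154 + 36072) = (26035 + (64 + 164)/(67 + 64))/(-43154 + 36072) = (26035 + 228/131)/(-7082) = (26035 + (1/131)*228)*(-1/7082) = (26035 + 228/131)*(-1/7082) = (3410813/131)*(-1/7082) = -3410813/927742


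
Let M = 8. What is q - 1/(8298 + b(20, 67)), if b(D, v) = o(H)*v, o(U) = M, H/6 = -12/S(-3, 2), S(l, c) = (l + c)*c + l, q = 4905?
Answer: 43330769/8834 ≈ 4905.0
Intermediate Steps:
S(l, c) = l + c*(c + l) (S(l, c) = (c + l)*c + l = c*(c + l) + l = l + c*(c + l))
H = 72/5 (H = 6*(-12/(-3 + 2² + 2*(-3))) = 6*(-12/(-3 + 4 - 6)) = 6*(-12/(-5)) = 6*(-12*(-⅕)) = 6*(12/5) = 72/5 ≈ 14.400)
o(U) = 8
b(D, v) = 8*v
q - 1/(8298 + b(20, 67)) = 4905 - 1/(8298 + 8*67) = 4905 - 1/(8298 + 536) = 4905 - 1/8834 = 43330769/8834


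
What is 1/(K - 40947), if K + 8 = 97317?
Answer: 1/56362 ≈ 1.7742e-5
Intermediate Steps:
K = 97309 (K = -8 + 97317 = 97309)
1/(K - 40947) = 1/(97309 - 40947) = 1/56362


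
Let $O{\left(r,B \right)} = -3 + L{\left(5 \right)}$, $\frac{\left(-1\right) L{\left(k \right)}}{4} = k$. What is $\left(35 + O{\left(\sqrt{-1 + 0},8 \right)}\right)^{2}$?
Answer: $144$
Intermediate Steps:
$L{\left(k \right)} = - 4 k$
$O{\left(r,B \right)} = -23$ ($O{\left(r,B \right)} = -3 - 20 = -23$)
$\left(35 + O{\left(\sqrt{-1 + 0},8 \right)}\right)^{2} = \left(35 - 23\right)^{2} = 12^{2} = 144$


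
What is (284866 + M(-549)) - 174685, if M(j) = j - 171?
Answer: 109461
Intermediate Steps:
M(j) = -171 + j
(284866 + M(-549)) - 174685 = (284866 + (-171 - 549)) - 174685 = (284866 - 720) - 174685 = 284146 - 174685 = 109461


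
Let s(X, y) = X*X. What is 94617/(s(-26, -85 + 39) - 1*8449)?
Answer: -31539/2591 ≈ -12.173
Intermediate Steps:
s(X, y) = X²
94617/(s(-26, -85 + 39) - 1*8449) = 94617/((-26)² - 1*8449) = 94617/(676 - 8449) = 94617/(-7773) = 94617*(-1/7773) = -31539/2591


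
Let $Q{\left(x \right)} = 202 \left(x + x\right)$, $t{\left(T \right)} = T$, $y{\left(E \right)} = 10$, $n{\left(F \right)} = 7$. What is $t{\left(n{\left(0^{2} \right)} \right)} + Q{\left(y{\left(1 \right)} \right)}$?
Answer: $4047$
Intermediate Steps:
$Q{\left(x \right)} = 404 x$ ($Q{\left(x \right)} = 202 \cdot 2 x = 404 x$)
$t{\left(n{\left(0^{2} \right)} \right)} + Q{\left(y{\left(1 \right)} \right)} = 7 + 404 \cdot 10 = 7 + 4040 = 4047$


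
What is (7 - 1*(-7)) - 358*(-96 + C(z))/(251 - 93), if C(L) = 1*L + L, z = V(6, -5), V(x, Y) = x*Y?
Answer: 29030/79 ≈ 367.47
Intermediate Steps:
V(x, Y) = Y*x
z = -30 (z = -5*6 = -30)
C(L) = 2*L (C(L) = L + L = 2*L)
(7 - 1*(-7)) - 358*(-96 + C(z))/(251 - 93) = (7 - 1*(-7)) - 358*(-96 + 2*(-30))/(251 - 93) = (7 + 7) - 358*(-96 - 60)/158 = 14 - (-55848)/158 = 14 - 358*(-78/79) = 14 + 27924/79 = 29030/79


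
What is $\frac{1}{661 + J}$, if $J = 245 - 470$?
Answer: $\frac{1}{436} \approx 0.0022936$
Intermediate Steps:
$J = -225$
$\frac{1}{661 + J} = \frac{1}{661 - 225} = \frac{1}{436}$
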